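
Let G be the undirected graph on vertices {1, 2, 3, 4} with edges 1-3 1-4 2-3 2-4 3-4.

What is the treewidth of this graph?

2

A width-2 tree decomposition is:
Bags: B1 = {1, 3, 4}  B2 = {2, 3, 4}
Tree: B1–B2
The largest bag has 3 vertices, giving width 2; this decomposition certifies tw(G) ≤ 2. On the other hand G contains the 3-clique {1, 3, 4}. A clique must lie in a single bag of any decomposition, so no decomposition can have width below 2. Combining the bounds, tw(G) = 2.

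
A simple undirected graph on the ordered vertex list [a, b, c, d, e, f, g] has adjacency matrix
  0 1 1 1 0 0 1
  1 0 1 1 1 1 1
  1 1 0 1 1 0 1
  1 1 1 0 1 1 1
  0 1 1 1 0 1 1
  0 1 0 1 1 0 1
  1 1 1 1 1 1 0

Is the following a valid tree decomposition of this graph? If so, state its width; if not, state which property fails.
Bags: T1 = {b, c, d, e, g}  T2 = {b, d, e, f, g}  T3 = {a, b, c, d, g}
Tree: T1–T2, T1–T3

Yes; width 4.

Checking the three conditions: (i) the bags cover all of {a, b, c, d, e, f, g}; (ii) for each edge, some bag contains both endpoints; (iii) the bags containing any fixed vertex form a subtree. All hold, so the decomposition is valid with width 5 − 1 = 4.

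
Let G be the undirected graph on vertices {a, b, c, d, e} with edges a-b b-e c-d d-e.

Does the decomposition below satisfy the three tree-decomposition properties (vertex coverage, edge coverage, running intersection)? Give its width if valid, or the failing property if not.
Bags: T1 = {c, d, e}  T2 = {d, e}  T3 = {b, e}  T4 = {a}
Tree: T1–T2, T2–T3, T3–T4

No — edge (b,a) lies in no bag.

A tree decomposition must satisfy three properties: every vertex lies in some bag; for every edge, both endpoints lie together in some bag; and for every vertex, the bags containing it form a connected subtree. Here edge (b,a) lies in no bag, so the decomposition is invalid.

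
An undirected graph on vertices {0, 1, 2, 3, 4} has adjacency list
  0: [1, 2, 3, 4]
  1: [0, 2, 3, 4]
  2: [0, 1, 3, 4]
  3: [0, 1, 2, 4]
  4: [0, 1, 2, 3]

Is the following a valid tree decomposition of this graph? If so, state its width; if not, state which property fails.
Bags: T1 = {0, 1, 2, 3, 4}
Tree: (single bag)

Yes; width 4.

Vertex coverage: the bags together contain {0, 1, 2, 3, 4}, the full vertex set. Edge coverage: each edge of G has both endpoints in at least one bag. Running intersection: for every vertex, the bags containing it form a connected subtree. All three properties hold, so this is a valid tree decomposition of width max|bag| − 1 = 4, and hence tw(G) ≤ 4.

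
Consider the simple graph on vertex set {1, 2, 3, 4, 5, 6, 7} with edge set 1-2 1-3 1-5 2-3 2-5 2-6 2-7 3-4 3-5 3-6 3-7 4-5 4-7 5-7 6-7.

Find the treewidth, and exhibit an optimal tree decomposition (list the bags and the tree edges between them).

The largest bag has 4 vertices, giving width 3; this decomposition certifies tw(G) ≤ 3. Conversely, {1, 2, 3, 5} is a clique of size 4, and the vertices of any clique must share a bag in every tree decomposition; so some bag has ≥ 4 vertices and tw(G) ≥ 3. Hence tw(G) = 3 exactly.

Treewidth 3.
One such decomposition:
Bags: B1 = {2, 3, 5, 7}  B2 = {2, 3, 6, 7}  B3 = {1, 2, 3, 5}  B4 = {3, 4, 5, 7}
Tree: B1–B2, B1–B3, B1–B4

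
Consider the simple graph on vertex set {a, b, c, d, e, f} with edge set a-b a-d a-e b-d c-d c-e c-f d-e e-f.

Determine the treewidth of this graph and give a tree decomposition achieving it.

Each bag holds 3 vertices, so the decomposition has width 2, which upper-bounds the treewidth. For the lower bound, the 3 vertices {c, d, e} are pairwise adjacent, and any tree decomposition puts a clique entirely inside one bag — forcing width ≥ 2. The upper and lower bounds meet at 2, so that is the treewidth.

Treewidth 2.
One such decomposition:
Bags: B1 = {c, e, f}  B2 = {c, d, e}  B3 = {a, d, e}  B4 = {a, b, d}
Tree: B1–B2, B2–B3, B3–B4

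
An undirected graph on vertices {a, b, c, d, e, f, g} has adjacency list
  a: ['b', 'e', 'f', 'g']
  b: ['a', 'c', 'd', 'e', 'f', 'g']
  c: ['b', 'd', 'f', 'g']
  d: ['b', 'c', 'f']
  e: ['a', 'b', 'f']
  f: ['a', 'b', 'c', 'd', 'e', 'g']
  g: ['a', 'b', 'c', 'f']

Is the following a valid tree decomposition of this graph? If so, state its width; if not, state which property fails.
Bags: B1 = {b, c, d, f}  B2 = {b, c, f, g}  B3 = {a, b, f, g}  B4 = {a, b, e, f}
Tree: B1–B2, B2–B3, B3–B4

Yes; width 3.

Every vertex of G appears in some bag (union = {a, b, c, d, e, f, g}); every edge is covered by a bag; and for each vertex v the set of bags containing v is connected in the bag tree. The decomposition is therefore valid. The largest bag has 4 vertices, so the width is 3.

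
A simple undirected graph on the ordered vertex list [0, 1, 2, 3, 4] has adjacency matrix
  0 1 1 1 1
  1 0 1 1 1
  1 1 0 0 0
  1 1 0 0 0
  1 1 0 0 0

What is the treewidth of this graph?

A width-2 tree decomposition is:
Bags: B1 = {0, 1, 2}  B2 = {0, 1, 4}  B3 = {0, 1, 3}
Tree: B1–B2, B2–B3
Each bag holds 3 vertices, so the decomposition has width 2, which upper-bounds the treewidth. On the other hand G contains the 3-clique {0, 1, 2}. A clique must lie in a single bag of any decomposition, so no decomposition can have width below 2. Hence tw(G) = 2 exactly.

2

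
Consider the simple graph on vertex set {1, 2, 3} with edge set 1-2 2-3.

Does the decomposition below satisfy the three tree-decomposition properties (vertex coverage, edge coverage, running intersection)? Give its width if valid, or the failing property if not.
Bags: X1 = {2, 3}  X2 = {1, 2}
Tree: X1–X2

Yes; width 1.

Every vertex of G appears in some bag (union = {1, 2, 3}); every edge is covered by a bag; and for each vertex v the set of bags containing v is connected in the bag tree. The decomposition is therefore valid. The largest bag has 2 vertices, so the width is 1.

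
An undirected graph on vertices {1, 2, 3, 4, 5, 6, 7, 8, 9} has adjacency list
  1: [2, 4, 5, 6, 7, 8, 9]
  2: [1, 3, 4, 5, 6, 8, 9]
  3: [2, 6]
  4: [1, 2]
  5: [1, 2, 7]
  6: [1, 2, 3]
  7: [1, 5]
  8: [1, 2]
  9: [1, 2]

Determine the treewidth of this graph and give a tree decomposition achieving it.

Treewidth 2.
One optimal decomposition is:
Bags: B1 = {1, 2, 5}  B2 = {1, 2, 8}  B3 = {1, 2, 6}  B4 = {1, 2, 4}  B5 = {2, 3, 6}  B6 = {1, 2, 9}  B7 = {1, 5, 7}
Tree: B1–B2, B1–B3, B1–B4, B3–B5, B3–B6, B1–B7

The largest bag has 3 vertices, giving width 2; this decomposition certifies tw(G) ≤ 2. On the other hand G contains the 3-clique {1, 2, 4}. A clique must lie in a single bag of any decomposition, so no decomposition can have width below 2. The upper and lower bounds meet at 2, so that is the treewidth.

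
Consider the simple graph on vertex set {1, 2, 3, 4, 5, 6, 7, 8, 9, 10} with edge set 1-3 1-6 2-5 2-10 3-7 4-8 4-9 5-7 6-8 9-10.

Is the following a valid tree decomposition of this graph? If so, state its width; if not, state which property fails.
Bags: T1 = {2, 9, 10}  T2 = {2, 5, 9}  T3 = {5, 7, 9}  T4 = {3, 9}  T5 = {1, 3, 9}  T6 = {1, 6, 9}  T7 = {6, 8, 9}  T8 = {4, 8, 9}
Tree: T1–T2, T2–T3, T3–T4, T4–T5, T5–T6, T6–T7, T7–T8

No — edge (7,3) lies in no bag.

A tree decomposition must satisfy three properties: every vertex lies in some bag; for every edge, both endpoints lie together in some bag; and for every vertex, the bags containing it form a connected subtree. Here edge (7,3) lies in no bag, so the decomposition is invalid.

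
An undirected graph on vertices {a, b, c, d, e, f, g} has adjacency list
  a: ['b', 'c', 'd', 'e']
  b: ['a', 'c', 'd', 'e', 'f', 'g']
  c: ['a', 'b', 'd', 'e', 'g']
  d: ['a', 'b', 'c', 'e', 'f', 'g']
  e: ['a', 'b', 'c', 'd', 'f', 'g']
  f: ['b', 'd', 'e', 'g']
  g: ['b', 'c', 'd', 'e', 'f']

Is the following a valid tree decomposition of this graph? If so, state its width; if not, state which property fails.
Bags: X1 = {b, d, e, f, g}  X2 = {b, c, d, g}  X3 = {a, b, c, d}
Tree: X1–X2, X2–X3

A tree decomposition must satisfy three properties: every vertex lies in some bag; for every edge, both endpoints lie together in some bag; and for every vertex, the bags containing it form a connected subtree. Here edge (e,c) lies in no bag, so the decomposition is invalid.

No — edge (e,c) lies in no bag.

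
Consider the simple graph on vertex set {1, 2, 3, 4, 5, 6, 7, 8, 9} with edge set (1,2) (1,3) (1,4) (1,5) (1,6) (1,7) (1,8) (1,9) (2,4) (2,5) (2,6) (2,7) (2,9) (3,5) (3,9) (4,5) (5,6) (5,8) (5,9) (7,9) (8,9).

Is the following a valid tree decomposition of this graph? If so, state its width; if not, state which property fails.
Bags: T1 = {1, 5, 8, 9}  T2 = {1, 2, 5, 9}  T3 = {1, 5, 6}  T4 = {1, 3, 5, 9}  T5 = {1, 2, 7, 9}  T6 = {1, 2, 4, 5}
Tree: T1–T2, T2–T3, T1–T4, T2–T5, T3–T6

No — edge (2,6) lies in no bag.

A tree decomposition must satisfy three properties: every vertex lies in some bag; for every edge, both endpoints lie together in some bag; and for every vertex, the bags containing it form a connected subtree. Here edge (2,6) lies in no bag, so the decomposition is invalid.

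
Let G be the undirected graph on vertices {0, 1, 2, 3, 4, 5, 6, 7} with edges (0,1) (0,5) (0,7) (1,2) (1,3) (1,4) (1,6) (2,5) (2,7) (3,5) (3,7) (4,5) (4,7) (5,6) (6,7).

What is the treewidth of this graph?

A width-3 tree decomposition is:
Bags: B1 = {1, 5, 6, 7}  B2 = {1, 3, 5, 7}  B3 = {1, 4, 5, 7}  B4 = {0, 1, 5, 7}  B5 = {1, 2, 5, 7}
Tree: B1–B2, B2–B3, B3–B4, B4–B5
Every bag has size at most 4, so the width is 4 − 1 = 3 and tw(G) ≤ 3. For the lower bound: the 4 vertex sets {6,7}, {3,5}, {1}, {4} are disjoint, each induces a connected subgraph, and every pair is joined by at least one edge of G. Contracting each set to a single vertex therefore yields K_{4} as a minor, and since treewidth is minor-monotone, tw(G) ≥ tw(K_{4}) = 3. Hence tw(G) = 3 exactly.

3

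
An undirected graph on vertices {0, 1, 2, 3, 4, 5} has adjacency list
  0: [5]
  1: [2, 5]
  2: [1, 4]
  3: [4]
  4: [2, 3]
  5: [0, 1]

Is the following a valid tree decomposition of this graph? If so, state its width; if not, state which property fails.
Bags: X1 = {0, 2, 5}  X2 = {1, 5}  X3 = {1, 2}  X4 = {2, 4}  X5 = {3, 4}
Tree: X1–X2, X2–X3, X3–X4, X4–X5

No — bags containing vertex 2 are not connected in the tree.

A tree decomposition must satisfy three properties: every vertex lies in some bag; for every edge, both endpoints lie together in some bag; and for every vertex, the bags containing it form a connected subtree. Here bags containing vertex 2 are not connected in the tree, so the decomposition is invalid.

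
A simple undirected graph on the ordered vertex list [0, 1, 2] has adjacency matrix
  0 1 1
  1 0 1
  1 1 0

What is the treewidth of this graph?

2

A width-2 tree decomposition is:
Bags: B1 = {0, 1, 2}
Tree: (single bag)
A single bag containing all 3 vertices is trivially a valid decomposition of width 2. Conversely, {0, 1, 2} is a clique of size 3, and the vertices of any clique must share a bag in every tree decomposition; so some bag has ≥ 3 vertices and tw(G) ≥ 2. Therefore the treewidth is 2.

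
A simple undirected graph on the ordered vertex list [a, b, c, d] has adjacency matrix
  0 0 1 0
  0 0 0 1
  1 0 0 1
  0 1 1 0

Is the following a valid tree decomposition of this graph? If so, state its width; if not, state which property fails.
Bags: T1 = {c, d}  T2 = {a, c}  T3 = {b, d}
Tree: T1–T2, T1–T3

Every vertex of G appears in some bag (union = {a, b, c, d}); every edge is covered by a bag; and for each vertex v the set of bags containing v is connected in the bag tree. The decomposition is therefore valid. The largest bag has 2 vertices, so the width is 1.

Yes; width 1.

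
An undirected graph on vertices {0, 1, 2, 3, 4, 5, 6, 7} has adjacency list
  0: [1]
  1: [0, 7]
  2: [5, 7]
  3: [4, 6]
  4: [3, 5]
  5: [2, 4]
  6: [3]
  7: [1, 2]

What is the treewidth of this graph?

A width-1 tree decomposition is:
Bags: B1 = {0, 1}  B2 = {1, 7}  B3 = {2, 7}  B4 = {2, 5}  B5 = {4, 5}  B6 = {3, 4}  B7 = {3, 6}
Tree: B1–B2, B2–B3, B3–B4, B4–B5, B5–B6, B6–B7
The largest bag has 2 vertices, giving width 1; this decomposition certifies tw(G) ≤ 1. Since G has at least one edge (e.g. 0–1), it is not an edgeless graph, so tw(G) ≥ 1. The upper and lower bounds meet at 1, so that is the treewidth.

1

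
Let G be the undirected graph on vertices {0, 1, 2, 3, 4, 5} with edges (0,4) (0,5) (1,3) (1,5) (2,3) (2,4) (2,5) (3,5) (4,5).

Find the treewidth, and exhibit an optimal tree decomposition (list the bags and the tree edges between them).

Treewidth 2.
One such decomposition:
Bags: B1 = {2, 3, 5}  B2 = {2, 4, 5}  B3 = {1, 3, 5}  B4 = {0, 4, 5}
Tree: B1–B2, B1–B3, B2–B4

Each bag holds 3 vertices, so the decomposition has width 2, which upper-bounds the treewidth. Conversely, {0, 4, 5} is a clique of size 3, and the vertices of any clique must share a bag in every tree decomposition; so some bag has ≥ 3 vertices and tw(G) ≥ 2. The upper and lower bounds meet at 2, so that is the treewidth.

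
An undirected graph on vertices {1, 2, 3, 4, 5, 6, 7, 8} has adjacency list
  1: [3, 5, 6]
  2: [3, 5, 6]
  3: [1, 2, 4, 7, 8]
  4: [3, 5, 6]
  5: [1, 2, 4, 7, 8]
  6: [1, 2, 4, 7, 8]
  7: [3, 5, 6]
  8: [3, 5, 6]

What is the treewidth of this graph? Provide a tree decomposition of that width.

Every bag has size at most 4, so the width is 4 − 1 = 3 and tw(G) ≤ 3. For the lower bound: the 4 vertex sets {3,8}, {4,5}, {6}, {7} are disjoint, each induces a connected subgraph, and every pair is joined by at least one edge of G. Contracting each set to a single vertex therefore yields K_{4} as a minor, and since treewidth is minor-monotone, tw(G) ≥ tw(K_{4}) = 3. Combining the bounds, tw(G) = 3.

Treewidth 3.
One optimal decomposition is:
Bags: B1 = {3, 5, 6, 8}  B2 = {3, 4, 5, 6}  B3 = {3, 5, 6, 7}  B4 = {1, 3, 5, 6}  B5 = {2, 3, 5, 6}
Tree: B1–B2, B2–B3, B3–B4, B4–B5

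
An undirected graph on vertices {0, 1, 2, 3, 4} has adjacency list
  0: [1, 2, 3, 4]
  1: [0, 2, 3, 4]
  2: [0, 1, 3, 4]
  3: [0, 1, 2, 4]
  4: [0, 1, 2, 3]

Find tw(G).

A width-4 tree decomposition is:
Bags: B1 = {0, 1, 2, 3, 4}
Tree: (single bag)
With just one bag of size 5, the width is 5 − 1 = 4, so tw(G) ≤ 4. On the other hand G contains the 5-clique {0, 1, 2, 3, 4}. A clique must lie in a single bag of any decomposition, so no decomposition can have width below 4. Therefore the treewidth is 4.

4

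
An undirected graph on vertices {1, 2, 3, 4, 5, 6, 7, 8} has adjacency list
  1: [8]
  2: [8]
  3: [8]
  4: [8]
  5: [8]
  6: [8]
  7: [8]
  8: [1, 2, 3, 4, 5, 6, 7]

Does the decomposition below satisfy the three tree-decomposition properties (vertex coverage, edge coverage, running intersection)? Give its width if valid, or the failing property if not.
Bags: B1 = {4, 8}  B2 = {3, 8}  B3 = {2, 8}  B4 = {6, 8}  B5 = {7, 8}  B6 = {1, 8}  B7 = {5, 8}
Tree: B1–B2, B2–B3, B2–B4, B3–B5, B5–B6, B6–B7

Yes; width 1.

Vertex coverage: the bags together contain {1, 2, 3, 4, 5, 6, 7, 8}, the full vertex set. Edge coverage: each edge of G has both endpoints in at least one bag. Running intersection: for every vertex, the bags containing it form a connected subtree. All three properties hold, so this is a valid tree decomposition of width max|bag| − 1 = 1, and hence tw(G) ≤ 1.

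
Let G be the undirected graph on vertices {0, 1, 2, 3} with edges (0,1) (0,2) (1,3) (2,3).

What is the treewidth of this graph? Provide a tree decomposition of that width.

Every bag has size at most 3, so the width is 3 − 1 = 2 and tw(G) ≤ 2. The edges 3–1–0–2–3 form a cycle, so G is not a tree and its treewidth is at least 2. Therefore the treewidth is 2.

Treewidth 2.
Bags: B1 = {0, 1, 3}  B2 = {0, 2, 3}
Tree: B1–B2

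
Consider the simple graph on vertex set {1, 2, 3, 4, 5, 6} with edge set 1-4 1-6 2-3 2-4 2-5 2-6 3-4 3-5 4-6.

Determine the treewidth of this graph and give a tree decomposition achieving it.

Treewidth 2.
One optimal decomposition is:
Bags: B1 = {2, 4, 6}  B2 = {1, 4, 6}  B3 = {2, 3, 4}  B4 = {2, 3, 5}
Tree: B1–B2, B1–B3, B3–B4

Each bag holds 3 vertices, so the decomposition has width 2, which upper-bounds the treewidth. On the other hand G contains the 3-clique {1, 4, 6}. A clique must lie in a single bag of any decomposition, so no decomposition can have width below 2. Combining the bounds, tw(G) = 2.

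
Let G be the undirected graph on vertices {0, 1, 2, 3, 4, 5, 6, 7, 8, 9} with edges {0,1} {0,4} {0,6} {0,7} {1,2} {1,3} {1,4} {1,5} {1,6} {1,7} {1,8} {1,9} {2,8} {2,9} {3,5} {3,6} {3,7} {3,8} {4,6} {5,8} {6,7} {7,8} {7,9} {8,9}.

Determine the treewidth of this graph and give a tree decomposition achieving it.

Each bag holds 4 vertices, so the decomposition has width 3, which upper-bounds the treewidth. On the other hand G contains the 4-clique {1, 2, 8, 9}. A clique must lie in a single bag of any decomposition, so no decomposition can have width below 3. Hence tw(G) = 3 exactly.

Treewidth 3.
One optimal decomposition is:
Bags: B1 = {1, 7, 8, 9}  B2 = {1, 2, 8, 9}  B3 = {1, 3, 7, 8}  B4 = {1, 3, 6, 7}  B5 = {0, 1, 6, 7}  B6 = {1, 3, 5, 8}  B7 = {0, 1, 4, 6}
Tree: B1–B2, B1–B3, B3–B4, B4–B5, B3–B6, B5–B7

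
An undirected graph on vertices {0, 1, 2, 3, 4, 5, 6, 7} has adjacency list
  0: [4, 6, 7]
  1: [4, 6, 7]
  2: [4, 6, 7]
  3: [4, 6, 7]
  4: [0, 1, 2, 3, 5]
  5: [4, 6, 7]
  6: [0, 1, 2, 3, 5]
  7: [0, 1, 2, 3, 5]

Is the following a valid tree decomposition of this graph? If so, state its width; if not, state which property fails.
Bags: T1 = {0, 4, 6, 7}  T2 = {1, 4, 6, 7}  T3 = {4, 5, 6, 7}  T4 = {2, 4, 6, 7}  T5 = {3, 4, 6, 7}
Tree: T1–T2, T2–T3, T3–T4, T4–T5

Every vertex of G appears in some bag (union = {0, 1, 2, 3, 4, 5, 6, 7}); every edge is covered by a bag; and for each vertex v the set of bags containing v is connected in the bag tree. The decomposition is therefore valid. The largest bag has 4 vertices, so the width is 3.

Yes; width 3.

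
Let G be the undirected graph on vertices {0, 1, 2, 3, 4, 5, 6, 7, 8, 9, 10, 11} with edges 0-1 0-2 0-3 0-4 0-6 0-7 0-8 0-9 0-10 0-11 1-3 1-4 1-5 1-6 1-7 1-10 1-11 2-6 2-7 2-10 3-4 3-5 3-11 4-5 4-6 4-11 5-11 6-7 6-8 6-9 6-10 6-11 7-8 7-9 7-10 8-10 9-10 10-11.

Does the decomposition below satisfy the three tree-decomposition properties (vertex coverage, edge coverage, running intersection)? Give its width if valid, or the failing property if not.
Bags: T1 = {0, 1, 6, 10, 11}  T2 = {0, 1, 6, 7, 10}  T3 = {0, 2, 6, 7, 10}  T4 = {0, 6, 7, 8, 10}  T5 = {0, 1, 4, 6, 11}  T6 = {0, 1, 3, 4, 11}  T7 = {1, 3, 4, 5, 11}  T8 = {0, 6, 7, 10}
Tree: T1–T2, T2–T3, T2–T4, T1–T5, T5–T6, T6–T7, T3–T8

No — vertex 9 appears in no bag.

A tree decomposition must satisfy three properties: every vertex lies in some bag; for every edge, both endpoints lie together in some bag; and for every vertex, the bags containing it form a connected subtree. Here vertex 9 appears in no bag, so the decomposition is invalid.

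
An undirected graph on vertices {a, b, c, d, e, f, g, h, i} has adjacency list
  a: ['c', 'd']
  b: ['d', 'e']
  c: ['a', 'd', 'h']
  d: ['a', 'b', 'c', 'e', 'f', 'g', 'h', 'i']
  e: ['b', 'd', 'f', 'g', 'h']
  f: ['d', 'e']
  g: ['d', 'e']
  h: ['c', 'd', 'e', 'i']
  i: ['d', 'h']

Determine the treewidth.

A width-2 tree decomposition is:
Bags: B1 = {b, d, e}  B2 = {d, e, h}  B3 = {d, h, i}  B4 = {d, e, g}  B5 = {d, e, f}  B6 = {c, d, h}  B7 = {a, c, d}
Tree: B1–B2, B2–B3, B1–B4, B4–B5, B2–B6, B6–B7
The largest bag has 3 vertices, giving width 2; this decomposition certifies tw(G) ≤ 2. On the other hand G contains the 3-clique {d, e, g}. A clique must lie in a single bag of any decomposition, so no decomposition can have width below 2. Hence tw(G) = 2 exactly.

2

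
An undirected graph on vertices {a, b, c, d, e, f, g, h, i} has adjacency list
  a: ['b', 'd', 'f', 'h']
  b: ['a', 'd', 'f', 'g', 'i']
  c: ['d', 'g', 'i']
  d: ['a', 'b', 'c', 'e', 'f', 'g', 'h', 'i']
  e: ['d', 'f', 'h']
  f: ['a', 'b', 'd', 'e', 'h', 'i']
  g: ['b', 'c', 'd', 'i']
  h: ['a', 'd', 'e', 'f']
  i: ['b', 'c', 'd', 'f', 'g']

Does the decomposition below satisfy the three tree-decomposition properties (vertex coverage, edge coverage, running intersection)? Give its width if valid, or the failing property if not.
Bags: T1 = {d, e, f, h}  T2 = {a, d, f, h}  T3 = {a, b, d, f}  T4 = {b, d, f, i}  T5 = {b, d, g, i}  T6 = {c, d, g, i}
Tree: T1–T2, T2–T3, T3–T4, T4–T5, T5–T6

Vertex coverage: the bags together contain {a, b, c, d, e, f, g, h, i}, the full vertex set. Edge coverage: each edge of G has both endpoints in at least one bag. Running intersection: for every vertex, the bags containing it form a connected subtree. All three properties hold, so this is a valid tree decomposition of width max|bag| − 1 = 3, and hence tw(G) ≤ 3.

Yes; width 3.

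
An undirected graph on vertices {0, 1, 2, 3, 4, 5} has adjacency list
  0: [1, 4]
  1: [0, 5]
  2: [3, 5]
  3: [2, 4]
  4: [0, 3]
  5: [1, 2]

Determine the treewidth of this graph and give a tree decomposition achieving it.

The largest bag has 3 vertices, giving width 2; this decomposition certifies tw(G) ≤ 2. Since 5–1–0–4–3–2–5 is a cycle in G, G is not acyclic. Forests are exactly the graphs of treewidth ≤ 1, so tw(G) ≥ 2. Combining the bounds, tw(G) = 2.

Treewidth 2.
One optimal decomposition is:
Bags: B1 = {0, 1, 5}  B2 = {0, 4, 5}  B3 = {3, 4, 5}  B4 = {2, 3, 5}
Tree: B1–B2, B2–B3, B3–B4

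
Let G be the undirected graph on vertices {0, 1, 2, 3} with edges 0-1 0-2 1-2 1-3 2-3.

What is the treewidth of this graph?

A width-2 tree decomposition is:
Bags: B1 = {1, 2, 3}  B2 = {0, 1, 2}
Tree: B1–B2
The largest bag has 3 vertices, giving width 2; this decomposition certifies tw(G) ≤ 2. On the other hand G contains the 3-clique {0, 1, 2}. A clique must lie in a single bag of any decomposition, so no decomposition can have width below 2. Therefore the treewidth is 2.

2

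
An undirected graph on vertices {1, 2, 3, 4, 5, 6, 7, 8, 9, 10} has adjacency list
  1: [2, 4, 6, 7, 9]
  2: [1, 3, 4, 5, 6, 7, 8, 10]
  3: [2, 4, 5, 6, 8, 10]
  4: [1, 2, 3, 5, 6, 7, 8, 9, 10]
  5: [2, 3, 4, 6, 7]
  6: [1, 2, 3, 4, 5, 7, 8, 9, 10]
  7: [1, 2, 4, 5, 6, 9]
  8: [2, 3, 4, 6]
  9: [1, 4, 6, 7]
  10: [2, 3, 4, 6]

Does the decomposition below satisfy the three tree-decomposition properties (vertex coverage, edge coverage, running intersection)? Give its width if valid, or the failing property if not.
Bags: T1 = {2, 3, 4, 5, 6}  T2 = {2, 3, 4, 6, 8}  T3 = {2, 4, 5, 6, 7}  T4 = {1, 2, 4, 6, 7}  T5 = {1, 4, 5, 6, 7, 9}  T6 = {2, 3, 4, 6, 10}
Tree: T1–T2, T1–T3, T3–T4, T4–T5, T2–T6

A tree decomposition must satisfy three properties: every vertex lies in some bag; for every edge, both endpoints lie together in some bag; and for every vertex, the bags containing it form a connected subtree. Here bags containing vertex 5 are not connected in the tree, so the decomposition is invalid.

No — bags containing vertex 5 are not connected in the tree.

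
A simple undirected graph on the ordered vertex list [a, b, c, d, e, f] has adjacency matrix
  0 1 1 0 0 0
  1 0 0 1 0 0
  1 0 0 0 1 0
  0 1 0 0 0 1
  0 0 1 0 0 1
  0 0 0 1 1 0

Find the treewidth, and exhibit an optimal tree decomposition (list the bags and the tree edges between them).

Every bag has size at most 3, so the width is 3 − 1 = 2 and tw(G) ≤ 2. The edges f–d–b–a–c–e–f form a cycle, so G is not a tree and its treewidth is at least 2. The upper and lower bounds meet at 2, so that is the treewidth.

Treewidth 2.
One such decomposition:
Bags: B1 = {b, d, f}  B2 = {a, b, f}  B3 = {a, c, f}  B4 = {c, e, f}
Tree: B1–B2, B2–B3, B3–B4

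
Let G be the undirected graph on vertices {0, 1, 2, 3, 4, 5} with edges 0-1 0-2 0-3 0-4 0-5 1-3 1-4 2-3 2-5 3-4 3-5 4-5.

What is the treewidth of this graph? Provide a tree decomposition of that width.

Each bag holds 4 vertices, so the decomposition has width 3, which upper-bounds the treewidth. Conversely, {0, 2, 3, 5} is a clique of size 4, and the vertices of any clique must share a bag in every tree decomposition; so some bag has ≥ 4 vertices and tw(G) ≥ 3. Therefore the treewidth is 3.

Treewidth 3.
Bags: B1 = {0, 1, 3, 4}  B2 = {0, 3, 4, 5}  B3 = {0, 2, 3, 5}
Tree: B1–B2, B2–B3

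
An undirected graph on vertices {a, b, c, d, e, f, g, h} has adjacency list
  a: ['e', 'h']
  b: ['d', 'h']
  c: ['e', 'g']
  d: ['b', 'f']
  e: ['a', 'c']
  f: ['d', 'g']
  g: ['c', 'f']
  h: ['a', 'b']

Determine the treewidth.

2

A width-2 tree decomposition is:
Bags: B1 = {a, e, h}  B2 = {b, e, h}  B3 = {b, d, e}  B4 = {d, e, f}  B5 = {e, f, g}  B6 = {c, e, g}
Tree: B1–B2, B2–B3, B3–B4, B4–B5, B5–B6
The largest bag has 3 vertices, giving width 2; this decomposition certifies tw(G) ≤ 2. For the lower bound, G contains the cycle e–a–h–b–d–f–g–c–e, so G is not a forest; only forests have treewidth ≤ 1, hence tw(G) ≥ 2. Combining the bounds, tw(G) = 2.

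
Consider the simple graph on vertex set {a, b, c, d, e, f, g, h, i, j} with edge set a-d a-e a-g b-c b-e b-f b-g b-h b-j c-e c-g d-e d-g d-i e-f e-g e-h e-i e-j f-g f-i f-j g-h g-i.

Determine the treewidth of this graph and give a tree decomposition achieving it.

Treewidth 3.
One optimal decomposition is:
Bags: B1 = {b, e, f, g}  B2 = {e, f, g, i}  B3 = {b, e, f, j}  B4 = {d, e, g, i}  B5 = {b, e, g, h}  B6 = {b, c, e, g}  B7 = {a, d, e, g}
Tree: B1–B2, B1–B3, B2–B4, B1–B5, B5–B6, B4–B7

Every bag has size at most 4, so the width is 4 − 1 = 3 and tw(G) ≤ 3. On the other hand G contains the 4-clique {a, d, e, g}. A clique must lie in a single bag of any decomposition, so no decomposition can have width below 3. Combining the bounds, tw(G) = 3.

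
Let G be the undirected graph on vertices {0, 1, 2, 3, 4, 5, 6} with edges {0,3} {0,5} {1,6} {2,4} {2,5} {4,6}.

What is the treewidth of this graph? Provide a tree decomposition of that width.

Each bag holds 2 vertices, so the decomposition has width 1, which upper-bounds the treewidth. Any graph with an edge has treewidth ≥ 1, and G has the edge 1–6. Hence tw(G) = 1 exactly.

Treewidth 1.
One optimal decomposition is:
Bags: B1 = {1, 6}  B2 = {4, 6}  B3 = {2, 4}  B4 = {2, 5}  B5 = {0, 5}  B6 = {0, 3}
Tree: B1–B2, B2–B3, B3–B4, B4–B5, B5–B6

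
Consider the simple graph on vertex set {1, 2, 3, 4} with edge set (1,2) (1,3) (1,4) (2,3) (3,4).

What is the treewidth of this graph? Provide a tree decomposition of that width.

Treewidth 2.
One optimal decomposition is:
Bags: B1 = {1, 3, 4}  B2 = {1, 2, 3}
Tree: B1–B2

The largest bag has 3 vertices, giving width 2; this decomposition certifies tw(G) ≤ 2. For the lower bound, the 3 vertices {1, 2, 3} are pairwise adjacent, and any tree decomposition puts a clique entirely inside one bag — forcing width ≥ 2. Therefore the treewidth is 2.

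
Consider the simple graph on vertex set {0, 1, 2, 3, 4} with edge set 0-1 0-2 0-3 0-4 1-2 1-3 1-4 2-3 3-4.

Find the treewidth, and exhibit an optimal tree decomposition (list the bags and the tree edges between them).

Treewidth 3.
One such decomposition:
Bags: B1 = {0, 1, 2, 3}  B2 = {0, 1, 3, 4}
Tree: B1–B2

Each bag holds 4 vertices, so the decomposition has width 3, which upper-bounds the treewidth. On the other hand G contains the 4-clique {0, 1, 2, 3}. A clique must lie in a single bag of any decomposition, so no decomposition can have width below 3. Combining the bounds, tw(G) = 3.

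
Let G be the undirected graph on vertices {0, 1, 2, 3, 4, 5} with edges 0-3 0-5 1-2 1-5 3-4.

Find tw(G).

A width-1 tree decomposition is:
Bags: B1 = {1, 2}  B2 = {1, 5}  B3 = {0, 5}  B4 = {0, 3}  B5 = {3, 4}
Tree: B1–B2, B2–B3, B3–B4, B4–B5
The largest bag has 2 vertices, giving width 1; this decomposition certifies tw(G) ≤ 1. G has an edge, so its treewidth is at least 1. Hence tw(G) = 1 exactly.

1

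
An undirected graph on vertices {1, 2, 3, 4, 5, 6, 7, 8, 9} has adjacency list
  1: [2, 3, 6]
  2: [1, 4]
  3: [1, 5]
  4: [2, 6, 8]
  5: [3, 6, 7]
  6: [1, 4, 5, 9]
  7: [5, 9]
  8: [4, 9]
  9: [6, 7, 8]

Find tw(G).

3

A width-3 tree decomposition is:
Bags: B1 = {5, 7, 8, 9}  B2 = {5, 6, 8, 9}  B3 = {4, 5, 6, 8}  B4 = {3, 4, 5, 6}  B5 = {1, 3, 4, 6}  B6 = {1, 2, 3, 4}
Tree: B1–B2, B2–B3, B3–B4, B4–B5, B5–B6
Each bag holds 4 vertices, so the decomposition has width 3, which upper-bounds the treewidth. For the lower bound: the 4 vertex sets {7,8,9}, {5}, {6}, {1,2,3,4} are disjoint, each induces a connected subgraph, and every pair is joined by at least one edge of G. Contracting each set to a single vertex therefore yields K_{4} as a minor, and since treewidth is minor-monotone, tw(G) ≥ tw(K_{4}) = 3. Therefore the treewidth is 3.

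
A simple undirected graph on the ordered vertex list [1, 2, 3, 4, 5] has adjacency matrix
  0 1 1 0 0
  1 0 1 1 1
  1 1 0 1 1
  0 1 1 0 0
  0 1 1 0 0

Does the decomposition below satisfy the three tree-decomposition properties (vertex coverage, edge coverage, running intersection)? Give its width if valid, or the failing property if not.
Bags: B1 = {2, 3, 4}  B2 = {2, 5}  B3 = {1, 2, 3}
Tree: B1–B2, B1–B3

No — edge (3,5) lies in no bag.

A tree decomposition must satisfy three properties: every vertex lies in some bag; for every edge, both endpoints lie together in some bag; and for every vertex, the bags containing it form a connected subtree. Here edge (3,5) lies in no bag, so the decomposition is invalid.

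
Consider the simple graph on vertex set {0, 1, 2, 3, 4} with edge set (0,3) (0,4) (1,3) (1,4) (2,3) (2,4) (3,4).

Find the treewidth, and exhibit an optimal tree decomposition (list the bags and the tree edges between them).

Treewidth 2.
One optimal decomposition is:
Bags: B1 = {1, 3, 4}  B2 = {2, 3, 4}  B3 = {0, 3, 4}
Tree: B1–B2, B1–B3

Every bag has size at most 3, so the width is 3 − 1 = 2 and tw(G) ≤ 2. For the lower bound, the 3 vertices {0, 3, 4} are pairwise adjacent, and any tree decomposition puts a clique entirely inside one bag — forcing width ≥ 2. Therefore the treewidth is 2.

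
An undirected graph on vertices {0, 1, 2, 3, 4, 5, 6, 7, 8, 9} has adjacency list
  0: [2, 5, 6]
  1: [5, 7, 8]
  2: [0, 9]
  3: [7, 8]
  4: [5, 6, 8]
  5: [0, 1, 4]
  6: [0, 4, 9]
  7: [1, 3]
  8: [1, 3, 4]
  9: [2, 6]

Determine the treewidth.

2

A width-2 tree decomposition is:
Bags: B1 = {1, 3, 7}  B2 = {1, 3, 8}  B3 = {1, 5, 8}  B4 = {4, 5, 8}  B5 = {0, 4, 5}  B6 = {0, 4, 6}  B7 = {0, 2, 6}  B8 = {2, 6, 9}
Tree: B1–B2, B2–B3, B3–B4, B4–B5, B5–B6, B6–B7, B7–B8
Each bag holds 3 vertices, so the decomposition has width 2, which upper-bounds the treewidth. Since 7–3–8–1–7 is a cycle in G, G is not acyclic. Forests are exactly the graphs of treewidth ≤ 1, so tw(G) ≥ 2. Therefore the treewidth is 2.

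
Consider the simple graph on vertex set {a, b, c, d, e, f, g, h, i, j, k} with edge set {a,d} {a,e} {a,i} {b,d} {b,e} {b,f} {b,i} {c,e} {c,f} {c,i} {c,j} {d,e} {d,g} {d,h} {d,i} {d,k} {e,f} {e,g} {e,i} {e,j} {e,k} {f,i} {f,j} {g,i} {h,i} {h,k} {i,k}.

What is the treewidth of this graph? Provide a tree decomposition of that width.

Treewidth 3.
One optimal decomposition is:
Bags: B1 = {b, d, e, i}  B2 = {d, e, i, k}  B3 = {d, h, i, k}  B4 = {a, d, e, i}  B5 = {b, e, f, i}  B6 = {c, e, f, i}  B7 = {d, e, g, i}  B8 = {c, e, f, j}
Tree: B1–B2, B2–B3, B1–B4, B1–B5, B5–B6, B2–B7, B6–B8

Every bag has size at most 4, so the width is 4 − 1 = 3 and tw(G) ≤ 3. Conversely, {c, e, f, j} is a clique of size 4, and the vertices of any clique must share a bag in every tree decomposition; so some bag has ≥ 4 vertices and tw(G) ≥ 3. Hence tw(G) = 3 exactly.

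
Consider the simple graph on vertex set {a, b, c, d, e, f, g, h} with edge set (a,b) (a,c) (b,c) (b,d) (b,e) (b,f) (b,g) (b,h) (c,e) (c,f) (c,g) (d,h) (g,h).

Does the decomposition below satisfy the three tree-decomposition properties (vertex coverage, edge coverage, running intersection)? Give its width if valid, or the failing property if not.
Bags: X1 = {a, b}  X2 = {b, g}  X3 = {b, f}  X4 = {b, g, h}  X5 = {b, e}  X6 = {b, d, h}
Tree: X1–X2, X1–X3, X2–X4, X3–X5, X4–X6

No — vertex c appears in no bag.

A tree decomposition must satisfy three properties: every vertex lies in some bag; for every edge, both endpoints lie together in some bag; and for every vertex, the bags containing it form a connected subtree. Here vertex c appears in no bag, so the decomposition is invalid.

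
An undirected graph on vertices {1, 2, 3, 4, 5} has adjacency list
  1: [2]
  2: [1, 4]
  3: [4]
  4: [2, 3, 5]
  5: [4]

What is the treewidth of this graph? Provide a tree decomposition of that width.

The largest bag has 2 vertices, giving width 1; this decomposition certifies tw(G) ≤ 1. G has an edge, so its treewidth is at least 1. Therefore the treewidth is 1.

Treewidth 1.
One optimal decomposition is:
Bags: B1 = {4, 5}  B2 = {2, 4}  B3 = {1, 2}  B4 = {3, 4}
Tree: B1–B2, B2–B3, B1–B4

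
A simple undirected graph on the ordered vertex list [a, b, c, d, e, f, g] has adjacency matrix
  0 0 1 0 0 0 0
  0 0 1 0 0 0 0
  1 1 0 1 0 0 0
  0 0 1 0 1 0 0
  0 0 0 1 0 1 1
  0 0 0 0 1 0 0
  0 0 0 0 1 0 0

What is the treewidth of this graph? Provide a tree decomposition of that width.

Every bag has size at most 2, so the width is 2 − 1 = 1 and tw(G) ≤ 1. G has an edge, so its treewidth is at least 1. The upper and lower bounds meet at 1, so that is the treewidth.

Treewidth 1.
One optimal decomposition is:
Bags: B1 = {d, e}  B2 = {c, d}  B3 = {b, c}  B4 = {a, c}  B5 = {e, f}  B6 = {e, g}
Tree: B1–B2, B2–B3, B3–B4, B1–B5, B1–B6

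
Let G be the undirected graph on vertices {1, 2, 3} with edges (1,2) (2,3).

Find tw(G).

A width-1 tree decomposition is:
Bags: B1 = {2, 3}  B2 = {1, 2}
Tree: B1–B2
The largest bag has 2 vertices, giving width 1; this decomposition certifies tw(G) ≤ 1. Any graph with an edge has treewidth ≥ 1, and G has the edge 2–3. The upper and lower bounds meet at 1, so that is the treewidth.

1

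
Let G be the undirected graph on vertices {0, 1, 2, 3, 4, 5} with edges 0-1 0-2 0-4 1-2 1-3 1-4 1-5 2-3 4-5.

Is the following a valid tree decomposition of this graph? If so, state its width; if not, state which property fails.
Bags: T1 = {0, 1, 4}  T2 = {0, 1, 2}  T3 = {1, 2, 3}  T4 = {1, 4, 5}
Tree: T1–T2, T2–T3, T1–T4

Checking the three conditions: (i) the bags cover all of {0, 1, 2, 3, 4, 5}; (ii) for each edge, some bag contains both endpoints; (iii) the bags containing any fixed vertex form a subtree. All hold, so the decomposition is valid with width 3 − 1 = 2.

Yes; width 2.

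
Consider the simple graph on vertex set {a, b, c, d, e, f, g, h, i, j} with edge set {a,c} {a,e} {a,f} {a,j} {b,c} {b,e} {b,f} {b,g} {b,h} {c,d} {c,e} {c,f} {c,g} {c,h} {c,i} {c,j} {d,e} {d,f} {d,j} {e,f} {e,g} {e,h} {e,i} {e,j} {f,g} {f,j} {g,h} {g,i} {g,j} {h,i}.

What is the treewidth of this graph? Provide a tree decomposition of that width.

Treewidth 4.
One such decomposition:
Bags: B1 = {c, e, g, h, i}  B2 = {b, c, e, g, h}  B3 = {b, c, e, f, g}  B4 = {c, e, f, g, j}  B5 = {c, d, e, f, j}  B6 = {a, c, e, f, j}
Tree: B1–B2, B2–B3, B3–B4, B4–B5, B5–B6

Each bag holds 5 vertices, so the decomposition has width 4, which upper-bounds the treewidth. For the lower bound, the 5 vertices {b, c, e, g, h} are pairwise adjacent, and any tree decomposition puts a clique entirely inside one bag — forcing width ≥ 4. Therefore the treewidth is 4.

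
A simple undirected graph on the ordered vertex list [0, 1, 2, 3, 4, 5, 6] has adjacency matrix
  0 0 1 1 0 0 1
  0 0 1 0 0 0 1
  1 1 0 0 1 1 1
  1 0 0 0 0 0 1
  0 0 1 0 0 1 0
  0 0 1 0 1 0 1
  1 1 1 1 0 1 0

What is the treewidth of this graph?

A width-2 tree decomposition is:
Bags: B1 = {2, 4, 5}  B2 = {2, 5, 6}  B3 = {1, 2, 6}  B4 = {0, 2, 6}  B5 = {0, 3, 6}
Tree: B1–B2, B2–B3, B3–B4, B4–B5
Each bag holds 3 vertices, so the decomposition has width 2, which upper-bounds the treewidth. Conversely, {2, 4, 5} is a clique of size 3, and the vertices of any clique must share a bag in every tree decomposition; so some bag has ≥ 3 vertices and tw(G) ≥ 2. Therefore the treewidth is 2.

2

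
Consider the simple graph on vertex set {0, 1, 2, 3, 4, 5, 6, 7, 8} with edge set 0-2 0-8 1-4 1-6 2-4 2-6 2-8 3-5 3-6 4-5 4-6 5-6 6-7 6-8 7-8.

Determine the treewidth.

2

A width-2 tree decomposition is:
Bags: B1 = {2, 4, 6}  B2 = {2, 6, 8}  B3 = {1, 4, 6}  B4 = {4, 5, 6}  B5 = {6, 7, 8}  B6 = {3, 5, 6}  B7 = {0, 2, 8}
Tree: B1–B2, B1–B3, B1–B4, B2–B5, B4–B6, B2–B7
The largest bag has 3 vertices, giving width 2; this decomposition certifies tw(G) ≤ 2. Conversely, {0, 2, 8} is a clique of size 3, and the vertices of any clique must share a bag in every tree decomposition; so some bag has ≥ 3 vertices and tw(G) ≥ 2. Combining the bounds, tw(G) = 2.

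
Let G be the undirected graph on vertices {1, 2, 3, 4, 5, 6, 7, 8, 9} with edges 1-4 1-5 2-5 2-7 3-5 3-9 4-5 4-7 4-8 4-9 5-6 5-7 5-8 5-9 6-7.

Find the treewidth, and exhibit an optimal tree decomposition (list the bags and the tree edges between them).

Treewidth 2.
One such decomposition:
Bags: B1 = {3, 5, 9}  B2 = {4, 5, 9}  B3 = {4, 5, 7}  B4 = {5, 6, 7}  B5 = {2, 5, 7}  B6 = {4, 5, 8}  B7 = {1, 4, 5}
Tree: B1–B2, B2–B3, B3–B4, B3–B5, B2–B6, B6–B7

Each bag holds 3 vertices, so the decomposition has width 2, which upper-bounds the treewidth. For the lower bound, the 3 vertices {2, 5, 7} are pairwise adjacent, and any tree decomposition puts a clique entirely inside one bag — forcing width ≥ 2. Combining the bounds, tw(G) = 2.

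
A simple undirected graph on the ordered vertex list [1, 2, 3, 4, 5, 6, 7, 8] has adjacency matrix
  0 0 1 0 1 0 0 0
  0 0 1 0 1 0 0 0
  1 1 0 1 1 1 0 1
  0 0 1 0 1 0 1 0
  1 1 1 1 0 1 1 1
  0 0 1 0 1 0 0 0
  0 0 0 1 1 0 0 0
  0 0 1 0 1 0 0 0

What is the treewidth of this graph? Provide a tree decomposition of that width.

Treewidth 2.
One optimal decomposition is:
Bags: B1 = {3, 4, 5}  B2 = {3, 5, 6}  B3 = {1, 3, 5}  B4 = {4, 5, 7}  B5 = {3, 5, 8}  B6 = {2, 3, 5}
Tree: B1–B2, B2–B3, B1–B4, B2–B5, B5–B6

The largest bag has 3 vertices, giving width 2; this decomposition certifies tw(G) ≤ 2. On the other hand G contains the 3-clique {1, 3, 5}. A clique must lie in a single bag of any decomposition, so no decomposition can have width below 2. Hence tw(G) = 2 exactly.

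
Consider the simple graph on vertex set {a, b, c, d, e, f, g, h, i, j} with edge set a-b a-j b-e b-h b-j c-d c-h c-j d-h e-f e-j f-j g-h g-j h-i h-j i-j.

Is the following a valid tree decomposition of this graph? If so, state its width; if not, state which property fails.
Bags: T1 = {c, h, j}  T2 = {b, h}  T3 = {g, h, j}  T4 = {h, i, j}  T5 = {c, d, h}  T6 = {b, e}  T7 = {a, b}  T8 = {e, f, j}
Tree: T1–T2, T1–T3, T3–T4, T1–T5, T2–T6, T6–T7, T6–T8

No — edge (j,b) lies in no bag.

A tree decomposition must satisfy three properties: every vertex lies in some bag; for every edge, both endpoints lie together in some bag; and for every vertex, the bags containing it form a connected subtree. Here edge (j,b) lies in no bag, so the decomposition is invalid.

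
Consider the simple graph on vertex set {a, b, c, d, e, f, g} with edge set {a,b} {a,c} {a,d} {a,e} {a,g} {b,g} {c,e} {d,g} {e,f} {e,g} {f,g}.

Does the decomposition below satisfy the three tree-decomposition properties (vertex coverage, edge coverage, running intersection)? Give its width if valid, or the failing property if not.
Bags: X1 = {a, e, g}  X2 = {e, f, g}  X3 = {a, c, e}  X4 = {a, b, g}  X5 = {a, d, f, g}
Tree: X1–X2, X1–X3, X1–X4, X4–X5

A tree decomposition must satisfy three properties: every vertex lies in some bag; for every edge, both endpoints lie together in some bag; and for every vertex, the bags containing it form a connected subtree. Here bags containing vertex f are not connected in the tree, so the decomposition is invalid.

No — bags containing vertex f are not connected in the tree.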